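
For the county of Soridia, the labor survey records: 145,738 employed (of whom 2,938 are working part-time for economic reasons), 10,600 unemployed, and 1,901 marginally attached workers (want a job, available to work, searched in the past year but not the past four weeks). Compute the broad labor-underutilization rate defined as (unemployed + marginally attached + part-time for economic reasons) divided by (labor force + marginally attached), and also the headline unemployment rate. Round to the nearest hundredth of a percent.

Labor force = 145,738 + 10,600 = 156,338.
Numerator = 10,600 + 1,901 + 2,938 = 15,439.
Denominator = 156,338 + 1,901 = 158,239.
Broad rate = 15,439 / 158,239 = 9.76%.
Headline unemployment rate = 10,600 / 156,338 = 6.78%.

Broad underutilization rate ≈ 9.76%; headline unemployment rate ≈ 6.78%.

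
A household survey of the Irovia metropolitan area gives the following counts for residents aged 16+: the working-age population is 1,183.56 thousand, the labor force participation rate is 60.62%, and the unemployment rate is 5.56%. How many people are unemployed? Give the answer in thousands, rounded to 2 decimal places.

About 39.89 thousand are unemployed.

Labor force = 0.6062 × 1,183.56 = 717.47 thousand.
Unemployed = 0.0556 × 717.47 ≈ 39.89 thousand.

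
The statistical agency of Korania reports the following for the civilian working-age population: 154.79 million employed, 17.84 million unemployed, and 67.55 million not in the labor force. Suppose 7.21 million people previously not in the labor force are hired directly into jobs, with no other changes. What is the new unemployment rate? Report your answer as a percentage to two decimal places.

Initially, labor force = 154.79 + 17.84 = 172.63 million, so u = 17.84/172.63 = 10.33%.
After the change, employed and labor force both rise by 7.21; unemployed unchanged → E = 162.00, U = 17.84, labor force = 179.84 million.
New unemployment rate = 17.84 / 179.84 = 9.92%.

New unemployment rate ≈ 9.92%.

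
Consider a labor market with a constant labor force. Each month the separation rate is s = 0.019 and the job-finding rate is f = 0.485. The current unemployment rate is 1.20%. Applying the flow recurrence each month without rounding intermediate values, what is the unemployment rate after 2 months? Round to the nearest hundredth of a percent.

With a fixed labor force, u_{t+1} = u_t + s·(1−u_t) − f·u_t = u_t·(1−s−f) + s.
Here 1−s−f = 0.496 and s = 0.019.
u_1 = 0.012000 × 0.496 + 0.019 = 0.024952.
u_2 = 0.024952 × 0.496 + 0.019 = 0.031376.

Unemployment rate after two months ≈ 3.14%.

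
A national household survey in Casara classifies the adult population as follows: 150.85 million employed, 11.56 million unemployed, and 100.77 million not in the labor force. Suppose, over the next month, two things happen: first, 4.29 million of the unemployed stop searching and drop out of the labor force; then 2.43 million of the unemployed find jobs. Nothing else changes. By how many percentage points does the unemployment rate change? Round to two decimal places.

Initially, labor force = 150.85 + 11.56 = 162.41 million, so u = 11.56/162.41 = 7.12%.
After the first change, unemployed and labor force both fall by 4.29 → E = 150.85, U = 7.27, labor force = 158.12 million.
After the second change, unemployed falls and employed rises by 2.43; labor force unchanged → E = 153.28, U = 4.84, labor force = 158.12 million.
New unemployment rate = 4.84 / 158.12 = 3.06%.
Change = 3.06% − 7.12% = −4.06 percentage points.

The unemployment rate changes by −4.06 percentage points.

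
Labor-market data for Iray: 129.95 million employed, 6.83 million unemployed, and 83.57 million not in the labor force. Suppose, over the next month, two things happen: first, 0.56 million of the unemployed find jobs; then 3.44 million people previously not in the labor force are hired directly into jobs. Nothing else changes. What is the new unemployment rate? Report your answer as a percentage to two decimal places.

New unemployment rate ≈ 4.47%.

Initially, labor force = 129.95 + 6.83 = 136.78 million, so u = 6.83/136.78 = 4.99%.
After the first change, unemployed falls and employed rises by 0.56; labor force unchanged → E = 130.51, U = 6.27, labor force = 136.78 million.
After the second change, employed and labor force both rise by 3.44; unemployed unchanged → E = 133.95, U = 6.27, labor force = 140.22 million.
New unemployment rate = 6.27 / 140.22 = 4.47%.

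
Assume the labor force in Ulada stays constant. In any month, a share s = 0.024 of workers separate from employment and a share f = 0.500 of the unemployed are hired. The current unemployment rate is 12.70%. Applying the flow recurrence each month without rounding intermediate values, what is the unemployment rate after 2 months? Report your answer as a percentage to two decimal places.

With a fixed labor force, u_{t+1} = u_t + s·(1−u_t) − f·u_t = u_t·(1−s−f) + s.
Here 1−s−f = 0.476 and s = 0.024.
u_1 = 0.127000 × 0.476 + 0.024 = 0.084452.
u_2 = 0.084452 × 0.476 + 0.024 = 0.064199.

Unemployment rate after two months ≈ 6.42%.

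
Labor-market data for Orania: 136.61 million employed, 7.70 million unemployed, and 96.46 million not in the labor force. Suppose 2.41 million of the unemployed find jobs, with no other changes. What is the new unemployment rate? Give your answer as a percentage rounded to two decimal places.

Initially, labor force = 136.61 + 7.70 = 144.31 million, so u = 7.70/144.31 = 5.34%.
After the change, unemployed falls and employed rises by 2.41; labor force unchanged → E = 139.02, U = 5.29, labor force = 144.31 million.
New unemployment rate = 5.29 / 144.31 = 3.67%.

New unemployment rate ≈ 3.67%.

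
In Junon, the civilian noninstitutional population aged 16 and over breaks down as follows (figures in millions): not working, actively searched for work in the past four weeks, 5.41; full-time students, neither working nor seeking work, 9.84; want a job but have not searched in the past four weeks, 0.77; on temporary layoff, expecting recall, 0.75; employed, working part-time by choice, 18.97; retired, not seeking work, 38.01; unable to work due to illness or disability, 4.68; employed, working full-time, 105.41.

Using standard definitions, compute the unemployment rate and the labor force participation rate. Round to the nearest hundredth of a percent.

Unemployment rate ≈ 4.72%; labor force participation rate ≈ 71.01%.

Employed = 18.97 + 105.41 = 124.38 million.
Unemployed = 5.41 + 0.75 = 6.16 million (jobless and actively searching, or on temporary layoff).
Labor force = 124.38 + 6.16 = 130.54 million.
Not in labor force = 9.84 + 0.77 + 38.01 + 4.68 = 53.30 million (those not working and not actively searching are outside the labor force — including those who want a job but have given up searching).
Civilian working-age population = 130.54 + 53.30 = 183.84 million.
Unemployment rate = 6.16 / 130.54 = 4.72%.
Labor force participation rate = 130.54 / 183.84 = 71.01%.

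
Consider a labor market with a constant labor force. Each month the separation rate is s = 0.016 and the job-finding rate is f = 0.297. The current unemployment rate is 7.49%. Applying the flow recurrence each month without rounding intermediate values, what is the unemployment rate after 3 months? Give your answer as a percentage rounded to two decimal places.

With a fixed labor force, u_{t+1} = u_t + s·(1−u_t) − f·u_t = u_t·(1−s−f) + s.
Here 1−s−f = 0.687 and s = 0.016.
u_1 = 0.074900 × 0.687 + 0.016 = 0.067456.
u_2 = 0.067456 × 0.687 + 0.016 = 0.062342.
u_3 = 0.062342 × 0.687 + 0.016 = 0.058829.

Unemployment rate after three months ≈ 5.88%.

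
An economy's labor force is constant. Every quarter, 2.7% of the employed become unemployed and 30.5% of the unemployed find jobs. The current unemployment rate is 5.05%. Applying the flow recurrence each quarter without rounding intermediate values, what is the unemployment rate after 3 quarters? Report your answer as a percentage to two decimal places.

With a fixed labor force, u_{t+1} = u_t + s·(1−u_t) − f·u_t = u_t·(1−s−f) + s.
Here 1−s−f = 0.668 and s = 0.027.
u_1 = 0.050500 × 0.668 + 0.027 = 0.060734.
u_2 = 0.060734 × 0.668 + 0.027 = 0.067570.
u_3 = 0.067570 × 0.668 + 0.027 = 0.072137.

Unemployment rate after three quarters ≈ 7.21%.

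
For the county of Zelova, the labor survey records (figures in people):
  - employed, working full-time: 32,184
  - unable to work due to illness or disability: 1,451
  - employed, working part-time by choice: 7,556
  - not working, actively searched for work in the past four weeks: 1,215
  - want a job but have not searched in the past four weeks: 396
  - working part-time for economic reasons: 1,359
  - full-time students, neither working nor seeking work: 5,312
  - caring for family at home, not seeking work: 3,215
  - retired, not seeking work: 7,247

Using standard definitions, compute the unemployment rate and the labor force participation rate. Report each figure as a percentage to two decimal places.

Employed = 32,184 + 7,556 + 1,359 = 41,099 (anyone who worked, including part-time for economic reasons, counts as employed).
Unemployed = 1,215.
Labor force = 41,099 + 1,215 = 42,314.
Not in labor force = 1,451 + 396 + 5,312 + 3,215 + 7,247 = 17,621 (those not working and not actively searching are outside the labor force — including those who want a job but have given up searching).
Civilian working-age population = 42,314 + 17,621 = 59,935.
Unemployment rate = 1,215 / 42,314 = 2.87%.
Labor force participation rate = 42,314 / 59,935 = 70.60%.

Unemployment rate ≈ 2.87%; labor force participation rate ≈ 70.60%.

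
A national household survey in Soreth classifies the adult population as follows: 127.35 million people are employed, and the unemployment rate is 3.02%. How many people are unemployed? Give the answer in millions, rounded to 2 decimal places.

Let U be the number unemployed. The labor force is E + U, and U/(E+U) = 0.0302.
So U = 0.0302 × 127.35 / (1 − 0.0302) = 3.8460 / 0.9698 ≈ 3.97 million.

About 3.97 million are unemployed.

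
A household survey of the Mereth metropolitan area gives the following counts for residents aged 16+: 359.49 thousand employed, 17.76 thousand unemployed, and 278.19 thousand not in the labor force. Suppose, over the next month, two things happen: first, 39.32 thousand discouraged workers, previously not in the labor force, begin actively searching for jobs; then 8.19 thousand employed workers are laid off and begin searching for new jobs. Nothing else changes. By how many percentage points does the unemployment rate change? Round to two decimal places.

Initially, labor force = 359.49 + 17.76 = 377.25 thousand, so u = 17.76/377.25 = 4.71%.
After the first change, unemployed and labor force both rise by 39.32 → E = 359.49, U = 57.08, labor force = 416.57 thousand.
After the second change, employed falls and unemployed rises by 8.19; labor force unchanged → E = 351.30, U = 65.27, labor force = 416.57 thousand.
New unemployment rate = 65.27 / 416.57 = 15.67%.
Change = 15.67% − 4.71% = +10.96 percentage points.

The unemployment rate changes by +10.96 percentage points.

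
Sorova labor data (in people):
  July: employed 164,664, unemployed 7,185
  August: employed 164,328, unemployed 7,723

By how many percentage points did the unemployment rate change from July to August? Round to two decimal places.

July: labor force = 164,664 + 7,185 = 171,849; u = 7,185/171,849 = 4.18%.
August: labor force = 164,328 + 7,723 = 172,051; u = 7,723/172,051 = 4.49%.
Change = 4.49% − 4.18% = +0.31 pp.

The unemployment rate changed by +0.31 percentage points.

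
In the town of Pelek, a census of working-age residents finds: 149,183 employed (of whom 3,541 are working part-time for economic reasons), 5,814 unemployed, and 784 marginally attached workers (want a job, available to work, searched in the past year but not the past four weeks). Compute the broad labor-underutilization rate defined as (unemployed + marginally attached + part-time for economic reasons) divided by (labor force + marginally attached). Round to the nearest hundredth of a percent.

Broad underutilization rate ≈ 6.51%.

Labor force = 149,183 + 5,814 = 154,997.
Numerator = 5,814 + 784 + 3,541 = 10,139.
Denominator = 154,997 + 784 = 155,781.
Broad rate = 10,139 / 155,781 = 6.51%.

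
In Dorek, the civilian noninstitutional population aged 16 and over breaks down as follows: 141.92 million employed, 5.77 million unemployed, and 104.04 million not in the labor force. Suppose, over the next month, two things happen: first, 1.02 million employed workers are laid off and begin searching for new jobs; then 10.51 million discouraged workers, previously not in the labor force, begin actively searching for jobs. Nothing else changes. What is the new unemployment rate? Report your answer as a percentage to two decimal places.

Initially, labor force = 141.92 + 5.77 = 147.69 million, so u = 5.77/147.69 = 3.91%.
After the first change, employed falls and unemployed rises by 1.02; labor force unchanged → E = 140.90, U = 6.79, labor force = 147.69 million.
After the second change, unemployed and labor force both rise by 10.51 → E = 140.90, U = 17.30, labor force = 158.20 million.
New unemployment rate = 17.30 / 158.20 = 10.94%.

New unemployment rate ≈ 10.94%.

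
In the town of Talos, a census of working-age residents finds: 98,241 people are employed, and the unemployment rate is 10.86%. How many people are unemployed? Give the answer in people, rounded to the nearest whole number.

About 11,969 are unemployed.

Let U be the number unemployed. The labor force is E + U, and U/(E+U) = 0.1086.
So U = 0.1086 × 98,241 / (1 − 0.1086) = 10668.97 / 0.8914 ≈ 11,969.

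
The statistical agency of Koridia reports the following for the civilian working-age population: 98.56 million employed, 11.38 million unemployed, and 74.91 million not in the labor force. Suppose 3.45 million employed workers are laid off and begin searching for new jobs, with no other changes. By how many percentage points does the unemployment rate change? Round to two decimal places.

Initially, labor force = 98.56 + 11.38 = 109.94 million, so u = 11.38/109.94 = 10.35%.
After the change, employed falls and unemployed rises by 3.45; labor force unchanged → E = 95.11, U = 14.83, labor force = 109.94 million.
New unemployment rate = 14.83 / 109.94 = 13.49%.
Change = 13.49% − 10.35% = +3.14 percentage points.

The unemployment rate changes by +3.14 percentage points.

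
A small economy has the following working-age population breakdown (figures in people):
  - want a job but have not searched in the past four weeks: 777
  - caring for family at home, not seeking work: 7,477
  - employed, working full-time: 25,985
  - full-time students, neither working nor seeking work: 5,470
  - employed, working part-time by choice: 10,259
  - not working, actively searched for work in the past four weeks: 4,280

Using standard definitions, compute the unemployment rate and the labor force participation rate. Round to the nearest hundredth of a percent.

Employed = 25,985 + 10,259 = 36,244.
Unemployed = 4,280.
Labor force = 36,244 + 4,280 = 40,524.
Not in labor force = 777 + 7,477 + 5,470 = 13,724 (those not working and not actively searching are outside the labor force — including those who want a job but have given up searching).
Civilian working-age population = 40,524 + 13,724 = 54,248.
Unemployment rate = 4,280 / 40,524 = 10.56%.
Labor force participation rate = 40,524 / 54,248 = 74.70%.

Unemployment rate ≈ 10.56%; labor force participation rate ≈ 74.70%.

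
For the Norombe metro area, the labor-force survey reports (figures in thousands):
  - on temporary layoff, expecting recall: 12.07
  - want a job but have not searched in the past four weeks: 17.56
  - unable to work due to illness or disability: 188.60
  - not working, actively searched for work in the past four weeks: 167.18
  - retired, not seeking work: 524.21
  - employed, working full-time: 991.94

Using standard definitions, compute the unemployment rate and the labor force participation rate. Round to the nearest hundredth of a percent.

Unemployment rate ≈ 15.30%; labor force participation rate ≈ 61.59%.

Employed = 991.94 thousand.
Unemployed = 12.07 + 167.18 = 179.25 thousand (jobless and actively searching, or on temporary layoff).
Labor force = 991.94 + 179.25 = 1,171.19 thousand.
Not in labor force = 17.56 + 188.60 + 524.21 = 730.37 thousand (those not working and not actively searching are outside the labor force — including those who want a job but have given up searching).
Civilian working-age population = 1,171.19 + 730.37 = 1,901.56 thousand.
Unemployment rate = 179.25 / 1,171.19 = 15.30%.
Labor force participation rate = 1,171.19 / 1,901.56 = 61.59%.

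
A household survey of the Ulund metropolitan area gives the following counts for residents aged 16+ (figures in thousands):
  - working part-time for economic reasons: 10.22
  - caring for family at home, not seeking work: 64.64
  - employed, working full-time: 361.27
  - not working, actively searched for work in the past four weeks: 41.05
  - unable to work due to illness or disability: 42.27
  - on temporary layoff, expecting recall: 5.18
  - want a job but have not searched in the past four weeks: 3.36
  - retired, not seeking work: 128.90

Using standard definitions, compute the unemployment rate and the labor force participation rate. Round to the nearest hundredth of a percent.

Employed = 10.22 + 361.27 = 371.49 thousand (anyone who worked, including part-time for economic reasons, counts as employed).
Unemployed = 41.05 + 5.18 = 46.23 thousand (jobless and actively searching, or on temporary layoff).
Labor force = 371.49 + 46.23 = 417.72 thousand.
Not in labor force = 64.64 + 42.27 + 3.36 + 128.90 = 239.17 thousand (those not working and not actively searching are outside the labor force — including those who want a job but have given up searching).
Civilian working-age population = 417.72 + 239.17 = 656.89 thousand.
Unemployment rate = 46.23 / 417.72 = 11.07%.
Labor force participation rate = 417.72 / 656.89 = 63.59%.

Unemployment rate ≈ 11.07%; labor force participation rate ≈ 63.59%.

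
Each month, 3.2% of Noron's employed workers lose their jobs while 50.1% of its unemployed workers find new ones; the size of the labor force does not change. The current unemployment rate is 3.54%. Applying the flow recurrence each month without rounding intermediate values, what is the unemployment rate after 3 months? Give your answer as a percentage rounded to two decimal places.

Unemployment rate after three months ≈ 5.75%.

With a fixed labor force, u_{t+1} = u_t + s·(1−u_t) − f·u_t = u_t·(1−s−f) + s.
Here 1−s−f = 0.467 and s = 0.032.
u_1 = 0.035400 × 0.467 + 0.032 = 0.048532.
u_2 = 0.048532 × 0.467 + 0.032 = 0.054664.
u_3 = 0.054664 × 0.467 + 0.032 = 0.057528.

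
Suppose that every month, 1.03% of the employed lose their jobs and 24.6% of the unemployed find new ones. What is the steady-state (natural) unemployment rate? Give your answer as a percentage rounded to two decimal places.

At steady state the flows balance: s·E = f·U, so U/(E+U) = s/(s+f).
u* = 1.03 / (1.03 + 24.6) = 1.03 / 25.63 = 4.02%.

Steady-state unemployment rate ≈ 4.02%.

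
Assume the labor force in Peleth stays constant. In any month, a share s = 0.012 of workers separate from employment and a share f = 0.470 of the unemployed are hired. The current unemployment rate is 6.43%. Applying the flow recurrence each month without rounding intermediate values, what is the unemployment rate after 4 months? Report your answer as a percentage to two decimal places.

Unemployment rate after four months ≈ 2.77%.

With a fixed labor force, u_{t+1} = u_t + s·(1−u_t) − f·u_t = u_t·(1−s−f) + s.
Here 1−s−f = 0.518 and s = 0.012.
u_1 = 0.064300 × 0.518 + 0.012 = 0.045307.
u_2 = 0.045307 × 0.518 + 0.012 = 0.035469.
u_3 = 0.035469 × 0.518 + 0.012 = 0.030373.
u_4 = 0.030373 × 0.518 + 0.012 = 0.027733.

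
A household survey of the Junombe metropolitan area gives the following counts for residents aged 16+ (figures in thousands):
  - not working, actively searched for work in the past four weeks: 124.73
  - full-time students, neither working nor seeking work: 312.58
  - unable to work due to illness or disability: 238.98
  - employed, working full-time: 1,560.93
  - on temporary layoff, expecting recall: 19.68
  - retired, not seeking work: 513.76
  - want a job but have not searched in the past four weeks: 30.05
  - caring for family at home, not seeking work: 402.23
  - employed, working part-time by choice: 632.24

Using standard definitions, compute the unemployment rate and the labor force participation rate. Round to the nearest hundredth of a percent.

Unemployment rate ≈ 6.18%; labor force participation rate ≈ 60.95%.

Employed = 1,560.93 + 632.24 = 2,193.17 thousand.
Unemployed = 124.73 + 19.68 = 144.41 thousand (jobless and actively searching, or on temporary layoff).
Labor force = 2,193.17 + 144.41 = 2,337.58 thousand.
Not in labor force = 312.58 + 238.98 + 513.76 + 30.05 + 402.23 = 1,497.60 thousand (those not working and not actively searching are outside the labor force — including those who want a job but have given up searching).
Civilian working-age population = 2,337.58 + 1,497.60 = 3,835.18 thousand.
Unemployment rate = 144.41 / 2,337.58 = 6.18%.
Labor force participation rate = 2,337.58 / 3,835.18 = 60.95%.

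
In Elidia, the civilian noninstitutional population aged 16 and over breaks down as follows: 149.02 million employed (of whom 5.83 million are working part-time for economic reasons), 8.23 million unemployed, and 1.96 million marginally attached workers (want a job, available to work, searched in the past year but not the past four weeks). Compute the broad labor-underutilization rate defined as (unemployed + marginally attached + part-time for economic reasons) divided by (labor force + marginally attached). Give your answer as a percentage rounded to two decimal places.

Labor force = 149.02 + 8.23 = 157.25 million.
Numerator = 8.23 + 1.96 + 5.83 = 16.02 million.
Denominator = 157.25 + 1.96 = 159.21 million.
Broad rate = 16.02 / 159.21 = 10.06%.

Broad underutilization rate ≈ 10.06%.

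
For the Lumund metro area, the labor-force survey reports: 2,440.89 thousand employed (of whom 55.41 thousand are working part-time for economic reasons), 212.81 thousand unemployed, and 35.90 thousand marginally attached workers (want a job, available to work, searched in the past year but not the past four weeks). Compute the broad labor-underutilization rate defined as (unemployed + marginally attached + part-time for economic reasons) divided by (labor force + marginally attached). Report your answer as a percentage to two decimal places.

Broad underutilization rate ≈ 11.31%.

Labor force = 2,440.89 + 212.81 = 2,653.70 thousand.
Numerator = 212.81 + 35.90 + 55.41 = 304.12 thousand.
Denominator = 2,653.70 + 35.90 = 2,689.60 thousand.
Broad rate = 304.12 / 2,689.60 = 11.31%.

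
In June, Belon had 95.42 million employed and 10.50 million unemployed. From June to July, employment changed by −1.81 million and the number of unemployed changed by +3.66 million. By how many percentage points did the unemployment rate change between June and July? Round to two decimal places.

The unemployment rate changed by +3.23 percentage points.

June: labor force = 95.42 + 10.50 = 105.92; u = 10.50/105.92 = 9.91%.
July: labor force = 93.61 + 14.16 = 107.77; u = 14.16/107.77 = 13.14%.
Change = 13.14% − 9.91% = +3.23 pp.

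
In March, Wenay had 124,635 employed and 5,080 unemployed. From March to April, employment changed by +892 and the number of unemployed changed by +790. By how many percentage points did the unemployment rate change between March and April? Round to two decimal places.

March: labor force = 124,635 + 5,080 = 129,715; u = 5,080/129,715 = 3.92%.
April: labor force = 125,527 + 5,870 = 131,397; u = 5,870/131,397 = 4.47%.
Change = 4.47% − 3.92% = +0.55 pp.

The unemployment rate changed by +0.55 percentage points.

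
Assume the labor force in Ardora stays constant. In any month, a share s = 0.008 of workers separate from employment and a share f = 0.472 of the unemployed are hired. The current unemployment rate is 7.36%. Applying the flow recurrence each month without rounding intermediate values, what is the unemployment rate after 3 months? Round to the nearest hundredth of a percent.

With a fixed labor force, u_{t+1} = u_t + s·(1−u_t) − f·u_t = u_t·(1−s−f) + s.
Here 1−s−f = 0.520 and s = 0.008.
u_1 = 0.073600 × 0.520 + 0.008 = 0.046272.
u_2 = 0.046272 × 0.520 + 0.008 = 0.032061.
u_3 = 0.032061 × 0.520 + 0.008 = 0.024672.

Unemployment rate after three months ≈ 2.47%.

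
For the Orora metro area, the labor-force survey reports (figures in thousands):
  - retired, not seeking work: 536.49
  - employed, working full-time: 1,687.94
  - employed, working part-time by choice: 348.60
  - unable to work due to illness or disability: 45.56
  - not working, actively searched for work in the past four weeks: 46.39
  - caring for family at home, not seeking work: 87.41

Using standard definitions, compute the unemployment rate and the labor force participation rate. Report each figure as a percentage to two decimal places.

Employed = 1,687.94 + 348.60 = 2,036.54 thousand.
Unemployed = 46.39 thousand.
Labor force = 2,036.54 + 46.39 = 2,082.93 thousand.
Not in labor force = 536.49 + 45.56 + 87.41 = 669.46 thousand (those not working and not actively searching are outside the labor force).
Civilian working-age population = 2,082.93 + 669.46 = 2,752.39 thousand.
Unemployment rate = 46.39 / 2,082.93 = 2.23%.
Labor force participation rate = 2,082.93 / 2,752.39 = 75.68%.

Unemployment rate ≈ 2.23%; labor force participation rate ≈ 75.68%.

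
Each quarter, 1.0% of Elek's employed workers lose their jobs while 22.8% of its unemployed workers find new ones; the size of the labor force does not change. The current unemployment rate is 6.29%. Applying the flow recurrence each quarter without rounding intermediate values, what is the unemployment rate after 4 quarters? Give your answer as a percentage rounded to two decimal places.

Unemployment rate after four quarters ≈ 4.91%.

With a fixed labor force, u_{t+1} = u_t + s·(1−u_t) − f·u_t = u_t·(1−s−f) + s.
Here 1−s−f = 0.762 and s = 0.010.
u_1 = 0.062900 × 0.762 + 0.010 = 0.057930.
u_2 = 0.057930 × 0.762 + 0.010 = 0.054143.
u_3 = 0.054143 × 0.762 + 0.010 = 0.051257.
u_4 = 0.051257 × 0.762 + 0.010 = 0.049058.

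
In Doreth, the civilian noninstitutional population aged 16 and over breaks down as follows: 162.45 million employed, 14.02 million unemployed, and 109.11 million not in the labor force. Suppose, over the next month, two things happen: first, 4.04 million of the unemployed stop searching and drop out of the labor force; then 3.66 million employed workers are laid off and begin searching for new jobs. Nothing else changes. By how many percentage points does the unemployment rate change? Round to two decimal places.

Initially, labor force = 162.45 + 14.02 = 176.47 million, so u = 14.02/176.47 = 7.94%.
After the first change, unemployed and labor force both fall by 4.04 → E = 162.45, U = 9.98, labor force = 172.43 million.
After the second change, employed falls and unemployed rises by 3.66; labor force unchanged → E = 158.79, U = 13.64, labor force = 172.43 million.
New unemployment rate = 13.64 / 172.43 = 7.91%.
Change = 7.91% − 7.94% = −0.03 percentage points.

The unemployment rate changes by −0.03 percentage points.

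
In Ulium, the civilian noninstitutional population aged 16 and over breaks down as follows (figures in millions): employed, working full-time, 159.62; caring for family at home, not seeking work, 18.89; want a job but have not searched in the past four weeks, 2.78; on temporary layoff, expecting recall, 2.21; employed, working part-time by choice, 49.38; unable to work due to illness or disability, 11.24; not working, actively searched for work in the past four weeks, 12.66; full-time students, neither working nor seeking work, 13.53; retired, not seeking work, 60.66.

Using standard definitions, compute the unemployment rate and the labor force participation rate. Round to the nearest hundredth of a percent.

Employed = 159.62 + 49.38 = 209.00 million.
Unemployed = 2.21 + 12.66 = 14.87 million (jobless and actively searching, or on temporary layoff).
Labor force = 209.00 + 14.87 = 223.87 million.
Not in labor force = 18.89 + 2.78 + 11.24 + 13.53 + 60.66 = 107.10 million (those not working and not actively searching are outside the labor force — including those who want a job but have given up searching).
Civilian working-age population = 223.87 + 107.10 = 330.97 million.
Unemployment rate = 14.87 / 223.87 = 6.64%.
Labor force participation rate = 223.87 / 330.97 = 67.64%.

Unemployment rate ≈ 6.64%; labor force participation rate ≈ 67.64%.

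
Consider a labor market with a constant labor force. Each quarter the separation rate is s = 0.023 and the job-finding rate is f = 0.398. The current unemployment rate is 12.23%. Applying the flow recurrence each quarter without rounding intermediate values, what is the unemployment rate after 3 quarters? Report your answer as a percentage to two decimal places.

With a fixed labor force, u_{t+1} = u_t + s·(1−u_t) − f·u_t = u_t·(1−s−f) + s.
Here 1−s−f = 0.579 and s = 0.023.
u_1 = 0.122300 × 0.579 + 0.023 = 0.093812.
u_2 = 0.093812 × 0.579 + 0.023 = 0.077317.
u_3 = 0.077317 × 0.579 + 0.023 = 0.067767.

Unemployment rate after three quarters ≈ 6.78%.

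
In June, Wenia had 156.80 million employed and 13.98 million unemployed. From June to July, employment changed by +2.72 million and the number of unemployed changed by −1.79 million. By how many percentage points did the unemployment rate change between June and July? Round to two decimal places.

The unemployment rate changed by −1.09 percentage points.

June: labor force = 156.80 + 13.98 = 170.78; u = 13.98/170.78 = 8.19%.
July: labor force = 159.52 + 12.19 = 171.71; u = 12.19/171.71 = 7.10%.
Change = 7.10% − 8.19% = −1.09 pp.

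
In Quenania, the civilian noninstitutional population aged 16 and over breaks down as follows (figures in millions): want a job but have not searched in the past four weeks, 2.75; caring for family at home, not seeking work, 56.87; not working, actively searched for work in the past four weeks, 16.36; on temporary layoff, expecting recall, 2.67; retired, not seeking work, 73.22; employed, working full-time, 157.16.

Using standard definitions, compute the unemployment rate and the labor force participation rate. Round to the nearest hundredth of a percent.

Unemployment rate ≈ 10.80%; labor force participation rate ≈ 57.01%.

Employed = 157.16 million.
Unemployed = 16.36 + 2.67 = 19.03 million (jobless and actively searching, or on temporary layoff).
Labor force = 157.16 + 19.03 = 176.19 million.
Not in labor force = 2.75 + 56.87 + 73.22 = 132.84 million (those not working and not actively searching are outside the labor force — including those who want a job but have given up searching).
Civilian working-age population = 176.19 + 132.84 = 309.03 million.
Unemployment rate = 19.03 / 176.19 = 10.80%.
Labor force participation rate = 176.19 / 309.03 = 57.01%.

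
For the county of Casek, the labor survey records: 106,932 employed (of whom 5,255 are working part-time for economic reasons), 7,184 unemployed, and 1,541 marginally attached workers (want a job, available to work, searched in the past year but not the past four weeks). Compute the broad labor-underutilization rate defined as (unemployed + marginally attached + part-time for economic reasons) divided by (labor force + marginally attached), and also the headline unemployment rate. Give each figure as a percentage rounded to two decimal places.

Broad underutilization rate ≈ 12.09%; headline unemployment rate ≈ 6.30%.

Labor force = 106,932 + 7,184 = 114,116.
Numerator = 7,184 + 1,541 + 5,255 = 13,980.
Denominator = 114,116 + 1,541 = 115,657.
Broad rate = 13,980 / 115,657 = 12.09%.
Headline unemployment rate = 7,184 / 114,116 = 6.30%.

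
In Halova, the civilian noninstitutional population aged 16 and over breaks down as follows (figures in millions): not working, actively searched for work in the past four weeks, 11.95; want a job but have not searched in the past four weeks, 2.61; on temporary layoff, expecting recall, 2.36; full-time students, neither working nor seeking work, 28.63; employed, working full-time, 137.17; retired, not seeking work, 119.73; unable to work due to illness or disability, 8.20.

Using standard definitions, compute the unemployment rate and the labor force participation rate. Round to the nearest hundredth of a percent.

Employed = 137.17 million.
Unemployed = 11.95 + 2.36 = 14.31 million (jobless and actively searching, or on temporary layoff).
Labor force = 137.17 + 14.31 = 151.48 million.
Not in labor force = 2.61 + 28.63 + 119.73 + 8.20 = 159.17 million (those not working and not actively searching are outside the labor force — including those who want a job but have given up searching).
Civilian working-age population = 151.48 + 159.17 = 310.65 million.
Unemployment rate = 14.31 / 151.48 = 9.45%.
Labor force participation rate = 151.48 / 310.65 = 48.76%.

Unemployment rate ≈ 9.45%; labor force participation rate ≈ 48.76%.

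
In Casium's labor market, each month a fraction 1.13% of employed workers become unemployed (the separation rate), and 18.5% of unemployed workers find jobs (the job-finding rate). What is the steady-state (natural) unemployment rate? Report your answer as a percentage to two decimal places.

At steady state the flows balance: s·E = f·U, so U/(E+U) = s/(s+f).
u* = 1.13 / (1.13 + 18.5) = 1.13 / 19.63 = 5.76%.

Steady-state unemployment rate ≈ 5.76%.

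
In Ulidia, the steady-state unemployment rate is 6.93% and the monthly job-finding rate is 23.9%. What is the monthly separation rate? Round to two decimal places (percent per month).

Separation rate ≈ 1.78% per month.

From u* = s/(s+f): s = u·f/(1−u).
s = 0.0693 × 23.9 / (1 − 0.0693) = 1.6563 / 0.9307 ≈ 1.78% per month.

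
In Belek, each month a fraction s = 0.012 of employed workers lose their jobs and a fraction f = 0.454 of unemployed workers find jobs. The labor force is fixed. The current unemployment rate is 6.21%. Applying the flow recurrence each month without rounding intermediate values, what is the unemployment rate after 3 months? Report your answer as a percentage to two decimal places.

With a fixed labor force, u_{t+1} = u_t + s·(1−u_t) − f·u_t = u_t·(1−s−f) + s.
Here 1−s−f = 0.534 and s = 0.012.
u_1 = 0.062100 × 0.534 + 0.012 = 0.045161.
u_2 = 0.045161 × 0.534 + 0.012 = 0.036116.
u_3 = 0.036116 × 0.534 + 0.012 = 0.031286.

Unemployment rate after three months ≈ 3.13%.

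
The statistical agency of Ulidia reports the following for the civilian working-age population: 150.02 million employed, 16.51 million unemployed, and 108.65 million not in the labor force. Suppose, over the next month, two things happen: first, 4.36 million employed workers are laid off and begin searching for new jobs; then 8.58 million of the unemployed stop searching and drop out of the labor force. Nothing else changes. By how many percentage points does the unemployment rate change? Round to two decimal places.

Initially, labor force = 150.02 + 16.51 = 166.53 million, so u = 16.51/166.53 = 9.91%.
After the first change, employed falls and unemployed rises by 4.36; labor force unchanged → E = 145.66, U = 20.87, labor force = 166.53 million.
After the second change, unemployed and labor force both fall by 8.58 → E = 145.66, U = 12.29, labor force = 157.95 million.
New unemployment rate = 12.29 / 157.95 = 7.78%.
Change = 7.78% − 9.91% = −2.13 percentage points.

The unemployment rate changes by −2.13 percentage points.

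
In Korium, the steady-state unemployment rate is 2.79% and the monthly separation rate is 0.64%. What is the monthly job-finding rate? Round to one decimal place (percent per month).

From u* = s/(s+f): f = s·(1−u)/u.
f = 0.64 × (1 − 0.0279) / 0.0279 = 0.6221 / 0.0279 ≈ 22.3% per month.

Job-finding rate ≈ 22.3% per month.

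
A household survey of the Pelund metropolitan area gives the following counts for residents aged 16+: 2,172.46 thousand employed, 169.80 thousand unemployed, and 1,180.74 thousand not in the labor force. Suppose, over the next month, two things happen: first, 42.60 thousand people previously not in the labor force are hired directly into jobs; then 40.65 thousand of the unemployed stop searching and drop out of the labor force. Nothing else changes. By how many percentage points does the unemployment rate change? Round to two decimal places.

Initially, labor force = 2,172.46 + 169.80 = 2,342.26 thousand, so u = 169.80/2,342.26 = 7.25%.
After the first change, employed and labor force both rise by 42.60; unemployed unchanged → E = 2,215.06, U = 169.80, labor force = 2,384.86 thousand.
After the second change, unemployed and labor force both fall by 40.65 → E = 2,215.06, U = 129.15, labor force = 2,344.21 thousand.
New unemployment rate = 129.15 / 2,344.21 = 5.51%.
Change = 5.51% − 7.25% = −1.74 percentage points.

The unemployment rate changes by −1.74 percentage points.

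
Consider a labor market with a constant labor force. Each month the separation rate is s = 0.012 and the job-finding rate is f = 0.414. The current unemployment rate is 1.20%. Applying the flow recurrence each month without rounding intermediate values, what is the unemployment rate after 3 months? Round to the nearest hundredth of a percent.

Unemployment rate after three months ≈ 2.51%.

With a fixed labor force, u_{t+1} = u_t + s·(1−u_t) − f·u_t = u_t·(1−s−f) + s.
Here 1−s−f = 0.574 and s = 0.012.
u_1 = 0.012000 × 0.574 + 0.012 = 0.018888.
u_2 = 0.018888 × 0.574 + 0.012 = 0.022842.
u_3 = 0.022842 × 0.574 + 0.012 = 0.025111.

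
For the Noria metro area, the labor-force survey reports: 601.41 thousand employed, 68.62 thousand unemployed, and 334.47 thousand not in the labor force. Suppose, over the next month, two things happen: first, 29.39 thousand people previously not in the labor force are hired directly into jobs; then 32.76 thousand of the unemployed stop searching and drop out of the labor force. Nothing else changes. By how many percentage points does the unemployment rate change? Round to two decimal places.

The unemployment rate changes by −4.86 percentage points.

Initially, labor force = 601.41 + 68.62 = 670.03 thousand, so u = 68.62/670.03 = 10.24%.
After the first change, employed and labor force both rise by 29.39; unemployed unchanged → E = 630.80, U = 68.62, labor force = 699.42 thousand.
After the second change, unemployed and labor force both fall by 32.76 → E = 630.80, U = 35.86, labor force = 666.66 thousand.
New unemployment rate = 35.86 / 666.66 = 5.38%.
Change = 5.38% − 10.24% = −4.86 percentage points.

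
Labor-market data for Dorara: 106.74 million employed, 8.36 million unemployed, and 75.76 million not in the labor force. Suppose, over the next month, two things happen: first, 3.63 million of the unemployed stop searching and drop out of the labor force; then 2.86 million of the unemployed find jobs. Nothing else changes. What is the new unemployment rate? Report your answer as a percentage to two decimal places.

Initially, labor force = 106.74 + 8.36 = 115.10 million, so u = 8.36/115.10 = 7.26%.
After the first change, unemployed and labor force both fall by 3.63 → E = 106.74, U = 4.73, labor force = 111.47 million.
After the second change, unemployed falls and employed rises by 2.86; labor force unchanged → E = 109.60, U = 1.87, labor force = 111.47 million.
New unemployment rate = 1.87 / 111.47 = 1.68%.

New unemployment rate ≈ 1.68%.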